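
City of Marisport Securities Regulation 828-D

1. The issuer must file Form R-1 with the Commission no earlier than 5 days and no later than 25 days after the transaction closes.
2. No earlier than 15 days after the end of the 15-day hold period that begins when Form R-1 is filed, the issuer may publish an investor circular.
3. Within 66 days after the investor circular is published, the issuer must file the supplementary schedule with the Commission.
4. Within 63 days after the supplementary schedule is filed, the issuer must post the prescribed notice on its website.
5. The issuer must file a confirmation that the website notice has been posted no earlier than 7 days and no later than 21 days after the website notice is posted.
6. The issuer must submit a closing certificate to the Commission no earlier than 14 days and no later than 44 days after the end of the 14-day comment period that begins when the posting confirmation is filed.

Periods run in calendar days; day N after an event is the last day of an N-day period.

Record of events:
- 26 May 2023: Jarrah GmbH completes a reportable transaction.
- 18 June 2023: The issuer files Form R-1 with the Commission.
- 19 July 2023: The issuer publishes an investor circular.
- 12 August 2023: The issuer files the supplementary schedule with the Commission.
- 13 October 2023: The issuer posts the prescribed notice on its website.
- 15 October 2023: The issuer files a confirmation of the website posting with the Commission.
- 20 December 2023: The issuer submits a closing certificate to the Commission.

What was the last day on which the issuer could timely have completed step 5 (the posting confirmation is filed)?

Step 5 runs from 13 October 2023, when the website notice is posted. The window is 7–21 days after 13 October 2023; it closes on 3 November 2023.

3 November 2023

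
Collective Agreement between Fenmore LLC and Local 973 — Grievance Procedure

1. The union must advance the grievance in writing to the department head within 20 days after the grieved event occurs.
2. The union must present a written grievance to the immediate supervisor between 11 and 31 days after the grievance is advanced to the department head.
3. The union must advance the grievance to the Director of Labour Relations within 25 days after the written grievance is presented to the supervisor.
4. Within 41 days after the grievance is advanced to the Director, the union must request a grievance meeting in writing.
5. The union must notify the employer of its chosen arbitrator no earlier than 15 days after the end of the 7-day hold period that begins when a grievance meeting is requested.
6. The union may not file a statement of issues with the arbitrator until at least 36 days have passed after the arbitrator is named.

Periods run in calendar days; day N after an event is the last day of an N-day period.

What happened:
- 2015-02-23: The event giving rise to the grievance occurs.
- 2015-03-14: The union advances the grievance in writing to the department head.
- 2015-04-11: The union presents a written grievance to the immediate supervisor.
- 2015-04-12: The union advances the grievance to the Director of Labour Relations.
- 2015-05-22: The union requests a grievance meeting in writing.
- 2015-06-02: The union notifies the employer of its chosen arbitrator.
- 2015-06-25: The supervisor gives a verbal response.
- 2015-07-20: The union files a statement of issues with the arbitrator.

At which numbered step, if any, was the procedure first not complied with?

Step 1: 20 days after 2015-02-23 (when the grieved event occurs) is 2015-03-15; completed 2015-03-14, before the deadline.
Step 2: the window is 11–31 days after 2015-03-14 (when the grievance is advanced to the department head), so 2015-03-25 through 2015-04-14; done 2015-04-11, which is between those dates.
Step 3: 25 days after 2015-04-11 (when the written grievance is presented to the supervisor) is 2015-05-06; 2015-04-12 is within that limit.
Step 4: 41 days after 2015-04-12 (when the grievance is advanced to the Director) is 2015-05-23; 2015-05-22 is within that limit.
Step 5: the earliest permitted date is 15 days after 2015-05-29 (end of the 7-day hold period, which began when a grievance meeting is requested on 2015-05-22), i.e. 2015-06-13; done 2015-06-02 — 11 days too early.
That is the first point of non-compliance.

Step 5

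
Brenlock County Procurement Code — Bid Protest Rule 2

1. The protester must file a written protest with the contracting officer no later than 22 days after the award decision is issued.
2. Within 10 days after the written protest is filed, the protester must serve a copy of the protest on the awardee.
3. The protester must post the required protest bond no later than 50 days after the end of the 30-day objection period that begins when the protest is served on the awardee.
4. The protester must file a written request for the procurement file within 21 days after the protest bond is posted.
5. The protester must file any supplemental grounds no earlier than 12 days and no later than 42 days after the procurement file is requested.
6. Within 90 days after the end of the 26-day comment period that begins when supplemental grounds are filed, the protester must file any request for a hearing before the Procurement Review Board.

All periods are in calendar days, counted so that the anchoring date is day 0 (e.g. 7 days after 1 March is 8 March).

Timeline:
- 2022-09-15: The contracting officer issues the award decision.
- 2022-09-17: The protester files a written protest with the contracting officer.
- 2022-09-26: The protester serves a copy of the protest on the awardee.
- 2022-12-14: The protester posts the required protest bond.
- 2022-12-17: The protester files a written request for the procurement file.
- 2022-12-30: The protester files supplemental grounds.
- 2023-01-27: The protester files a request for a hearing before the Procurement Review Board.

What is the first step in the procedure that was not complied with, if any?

Step 1 — counting 22 days from 2022-09-15 (when the award decision is issued) gives a deadline of 2022-10-07; done 2022-09-17 — timely.
Step 2 — counting 10 days from 2022-09-17 (when the written protest is filed) gives a deadline of 2022-09-27; 2022-09-26 is within that limit.
Step 3 — counting 50 days from 2022-10-26 (end of the 30-day objection period, which began when the protest is served on the awardee on 2022-09-26) gives a deadline of 2022-12-15; completed 2022-12-14, before the deadline.
Step 4 — counting 21 days from 2022-12-14 (when the protest bond is posted) gives a deadline of 2023-01-04; completed 2022-12-17, before the deadline.
Step 5 — 12 and 42 days from 2022-12-17 (when the procurement file is requested) are 2022-12-29 and 2023-01-28 respectively; 2022-12-30 falls inside that range.
Step 6 — counting 90 days from 2023-01-25 (end of the 26-day comment period, which began when supplemental grounds are filed on 2022-12-30) gives a deadline of 2023-04-25; 2023-01-27 is within that limit.

None — every step was satisfied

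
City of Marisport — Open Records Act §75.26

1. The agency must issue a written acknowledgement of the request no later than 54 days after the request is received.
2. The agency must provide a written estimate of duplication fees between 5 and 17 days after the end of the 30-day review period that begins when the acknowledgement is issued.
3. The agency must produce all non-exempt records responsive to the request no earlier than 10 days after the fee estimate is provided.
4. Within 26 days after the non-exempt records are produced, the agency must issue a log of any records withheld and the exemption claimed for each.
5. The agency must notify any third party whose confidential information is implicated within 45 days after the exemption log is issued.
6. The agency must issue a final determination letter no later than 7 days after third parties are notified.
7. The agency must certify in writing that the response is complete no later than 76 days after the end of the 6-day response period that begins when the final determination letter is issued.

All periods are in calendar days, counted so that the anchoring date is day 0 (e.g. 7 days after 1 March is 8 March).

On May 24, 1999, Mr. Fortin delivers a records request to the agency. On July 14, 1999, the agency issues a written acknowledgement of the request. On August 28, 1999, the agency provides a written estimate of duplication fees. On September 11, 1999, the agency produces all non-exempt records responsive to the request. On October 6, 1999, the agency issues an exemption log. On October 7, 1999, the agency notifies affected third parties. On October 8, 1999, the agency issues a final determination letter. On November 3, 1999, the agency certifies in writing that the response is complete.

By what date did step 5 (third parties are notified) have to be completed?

Step 5 runs from October 6, 1999, when the exemption log is issued. 45 days after October 6, 1999 is November 20, 1999.

November 20, 1999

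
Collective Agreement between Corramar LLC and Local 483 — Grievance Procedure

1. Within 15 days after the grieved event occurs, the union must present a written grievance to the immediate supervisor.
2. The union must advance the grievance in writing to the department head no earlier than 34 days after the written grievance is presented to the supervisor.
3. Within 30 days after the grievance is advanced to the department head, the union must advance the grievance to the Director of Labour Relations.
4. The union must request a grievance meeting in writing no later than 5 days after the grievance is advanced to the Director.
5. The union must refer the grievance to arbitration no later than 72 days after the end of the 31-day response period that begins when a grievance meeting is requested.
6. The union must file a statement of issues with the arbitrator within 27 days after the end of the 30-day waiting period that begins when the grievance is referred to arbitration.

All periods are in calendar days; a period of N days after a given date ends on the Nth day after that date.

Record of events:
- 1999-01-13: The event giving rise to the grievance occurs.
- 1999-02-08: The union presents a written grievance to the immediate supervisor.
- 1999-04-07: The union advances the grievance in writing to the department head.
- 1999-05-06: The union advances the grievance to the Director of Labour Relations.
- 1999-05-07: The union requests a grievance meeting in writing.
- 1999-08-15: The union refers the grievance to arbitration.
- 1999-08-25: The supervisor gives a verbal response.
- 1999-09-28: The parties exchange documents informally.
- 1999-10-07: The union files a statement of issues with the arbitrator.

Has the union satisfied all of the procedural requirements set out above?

No

Step 1: 15 days after 1999-01-13 (when the grieved event occurs) is 1999-01-28; 1999-02-08 misses that deadline by 11 days.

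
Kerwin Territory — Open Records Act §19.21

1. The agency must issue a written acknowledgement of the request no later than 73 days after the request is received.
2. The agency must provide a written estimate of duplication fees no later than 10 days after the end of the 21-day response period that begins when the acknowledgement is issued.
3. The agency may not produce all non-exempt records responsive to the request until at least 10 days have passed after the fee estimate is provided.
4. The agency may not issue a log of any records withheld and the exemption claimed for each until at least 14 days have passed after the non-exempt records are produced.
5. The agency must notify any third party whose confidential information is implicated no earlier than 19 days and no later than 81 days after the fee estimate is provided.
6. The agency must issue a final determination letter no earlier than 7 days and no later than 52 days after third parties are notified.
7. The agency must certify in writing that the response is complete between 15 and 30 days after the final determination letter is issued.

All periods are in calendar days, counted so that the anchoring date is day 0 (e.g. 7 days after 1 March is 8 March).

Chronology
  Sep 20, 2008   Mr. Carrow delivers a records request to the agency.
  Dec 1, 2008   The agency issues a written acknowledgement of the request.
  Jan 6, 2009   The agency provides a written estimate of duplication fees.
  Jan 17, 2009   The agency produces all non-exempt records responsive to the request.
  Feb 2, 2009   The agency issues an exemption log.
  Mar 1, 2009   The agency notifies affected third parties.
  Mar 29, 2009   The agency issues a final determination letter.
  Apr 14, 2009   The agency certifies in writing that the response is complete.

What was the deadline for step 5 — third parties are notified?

Mar 28, 2009

Step 5 runs from Jan 6, 2009, when the fee estimate is provided. The window is 19–81 days after Jan 6, 2009; it closes on Mar 28, 2009.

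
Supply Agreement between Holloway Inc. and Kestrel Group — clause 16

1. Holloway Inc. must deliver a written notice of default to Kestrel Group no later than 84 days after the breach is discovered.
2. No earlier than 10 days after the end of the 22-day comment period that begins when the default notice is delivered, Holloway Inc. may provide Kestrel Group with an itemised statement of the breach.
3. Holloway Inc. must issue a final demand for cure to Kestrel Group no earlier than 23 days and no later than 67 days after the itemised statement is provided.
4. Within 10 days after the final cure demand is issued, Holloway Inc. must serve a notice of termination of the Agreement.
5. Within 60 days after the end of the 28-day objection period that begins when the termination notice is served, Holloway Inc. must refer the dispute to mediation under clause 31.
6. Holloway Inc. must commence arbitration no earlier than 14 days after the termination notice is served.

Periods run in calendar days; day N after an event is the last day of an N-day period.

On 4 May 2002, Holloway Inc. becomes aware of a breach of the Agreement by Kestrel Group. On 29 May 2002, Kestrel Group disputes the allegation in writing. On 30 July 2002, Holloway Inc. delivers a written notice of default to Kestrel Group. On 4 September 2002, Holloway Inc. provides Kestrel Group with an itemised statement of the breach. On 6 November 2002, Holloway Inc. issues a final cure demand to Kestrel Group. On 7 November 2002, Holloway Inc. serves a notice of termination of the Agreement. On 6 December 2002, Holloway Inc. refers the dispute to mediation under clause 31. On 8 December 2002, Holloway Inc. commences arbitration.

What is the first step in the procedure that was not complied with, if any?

(1) due by 4 May 2002 + 84 days = 27 July 2002; not done until 30 July 2002, 3 days after the deadline.
The analysis stops there.

Step 1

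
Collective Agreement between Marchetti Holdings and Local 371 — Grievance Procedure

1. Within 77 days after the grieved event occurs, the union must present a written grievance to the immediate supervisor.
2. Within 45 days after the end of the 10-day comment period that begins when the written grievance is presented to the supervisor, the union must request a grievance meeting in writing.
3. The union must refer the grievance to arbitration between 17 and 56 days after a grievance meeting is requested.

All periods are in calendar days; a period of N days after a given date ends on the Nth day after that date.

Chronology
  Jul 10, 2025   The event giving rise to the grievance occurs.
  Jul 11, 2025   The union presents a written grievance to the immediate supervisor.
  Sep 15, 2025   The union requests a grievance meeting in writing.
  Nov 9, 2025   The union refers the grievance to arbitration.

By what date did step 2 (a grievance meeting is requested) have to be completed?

The written grievance is presented to the supervisor on Jul 11, 2025; the 10-day comment period therefore ends Jul 21, 2025, and step 2 runs from that date. 45 days after Jul 21, 2025 is Sep 4, 2025.

Sep 4, 2025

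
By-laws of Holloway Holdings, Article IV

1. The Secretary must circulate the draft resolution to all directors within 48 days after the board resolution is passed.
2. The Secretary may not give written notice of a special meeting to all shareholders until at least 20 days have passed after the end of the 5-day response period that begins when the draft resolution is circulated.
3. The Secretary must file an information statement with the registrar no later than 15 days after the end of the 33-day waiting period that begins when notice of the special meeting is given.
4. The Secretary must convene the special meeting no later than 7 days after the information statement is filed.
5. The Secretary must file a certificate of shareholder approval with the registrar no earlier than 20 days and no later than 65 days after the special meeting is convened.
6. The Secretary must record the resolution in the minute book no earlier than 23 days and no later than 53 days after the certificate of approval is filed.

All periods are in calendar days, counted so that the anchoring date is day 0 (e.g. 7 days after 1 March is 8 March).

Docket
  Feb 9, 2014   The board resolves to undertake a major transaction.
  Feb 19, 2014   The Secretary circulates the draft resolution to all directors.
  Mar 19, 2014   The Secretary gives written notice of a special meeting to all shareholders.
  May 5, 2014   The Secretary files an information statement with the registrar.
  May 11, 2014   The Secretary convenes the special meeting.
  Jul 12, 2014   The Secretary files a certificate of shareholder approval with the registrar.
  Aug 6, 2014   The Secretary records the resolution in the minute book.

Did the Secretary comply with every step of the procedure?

Yes

Step 1 — counting 48 days from Feb 9, 2014 (when the board resolution is passed) gives a deadline of Mar 29, 2014; Feb 19, 2014 is within that limit.
Step 2 — must wait 20 days from Feb 24, 2014 (end of the 5-day response period, which began when the draft resolution is circulated on Feb 19, 2014), so not before Mar 16, 2014; Mar 19, 2014 is on or after that date.
Step 3 — counting 15 days from Apr 21, 2014 (end of the 33-day waiting period, which began when notice of the special meeting is given on Mar 19, 2014) gives a deadline of May 6, 2014; completed May 5, 2014, before the deadline.
Step 4 — counting 7 days from May 5, 2014 (when the information statement is filed) gives a deadline of May 12, 2014; completed May 11, 2014, before the deadline.
Step 5 — 20 and 65 days from May 11, 2014 (when the special meeting is convened) are May 31, 2014 and Jul 15, 2014 respectively; Jul 12, 2014 falls inside that range.
Step 6 — 23 and 53 days from Jul 12, 2014 (when the certificate of approval is filed) are Aug 4, 2014 and Sep 3, 2014 respectively; done Aug 6, 2014 — within the window.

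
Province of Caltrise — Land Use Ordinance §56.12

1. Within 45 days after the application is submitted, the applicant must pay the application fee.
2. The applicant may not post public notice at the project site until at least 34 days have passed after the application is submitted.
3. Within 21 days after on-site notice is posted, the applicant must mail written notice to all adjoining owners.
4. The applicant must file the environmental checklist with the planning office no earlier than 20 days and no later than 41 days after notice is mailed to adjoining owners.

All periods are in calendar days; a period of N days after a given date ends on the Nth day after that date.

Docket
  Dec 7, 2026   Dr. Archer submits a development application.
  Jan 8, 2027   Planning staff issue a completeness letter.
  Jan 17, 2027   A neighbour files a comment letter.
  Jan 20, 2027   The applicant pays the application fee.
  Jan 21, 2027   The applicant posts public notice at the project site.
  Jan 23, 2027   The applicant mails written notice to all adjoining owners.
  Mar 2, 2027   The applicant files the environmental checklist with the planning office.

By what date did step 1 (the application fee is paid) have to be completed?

Jan 21, 2027

Step 1 runs from Dec 7, 2026, when the application is submitted. 45 days after Dec 7, 2026 is Jan 21, 2027.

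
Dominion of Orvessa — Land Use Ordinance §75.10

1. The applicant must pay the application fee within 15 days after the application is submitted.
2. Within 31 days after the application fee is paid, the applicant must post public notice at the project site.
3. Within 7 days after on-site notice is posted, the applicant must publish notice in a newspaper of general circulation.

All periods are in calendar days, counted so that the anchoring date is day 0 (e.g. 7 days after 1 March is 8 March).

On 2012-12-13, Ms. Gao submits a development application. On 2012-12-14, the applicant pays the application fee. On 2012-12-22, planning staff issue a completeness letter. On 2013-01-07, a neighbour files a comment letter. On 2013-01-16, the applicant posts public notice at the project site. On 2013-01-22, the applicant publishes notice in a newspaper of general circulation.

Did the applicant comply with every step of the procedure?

(1) due by 2012-12-13 + 15 days = 2012-12-28; done 2012-12-14 — timely.
(2) due by 2012-12-14 + 31 days = 2013-01-14; not done until 2013-01-16, 2 days after the deadline.

No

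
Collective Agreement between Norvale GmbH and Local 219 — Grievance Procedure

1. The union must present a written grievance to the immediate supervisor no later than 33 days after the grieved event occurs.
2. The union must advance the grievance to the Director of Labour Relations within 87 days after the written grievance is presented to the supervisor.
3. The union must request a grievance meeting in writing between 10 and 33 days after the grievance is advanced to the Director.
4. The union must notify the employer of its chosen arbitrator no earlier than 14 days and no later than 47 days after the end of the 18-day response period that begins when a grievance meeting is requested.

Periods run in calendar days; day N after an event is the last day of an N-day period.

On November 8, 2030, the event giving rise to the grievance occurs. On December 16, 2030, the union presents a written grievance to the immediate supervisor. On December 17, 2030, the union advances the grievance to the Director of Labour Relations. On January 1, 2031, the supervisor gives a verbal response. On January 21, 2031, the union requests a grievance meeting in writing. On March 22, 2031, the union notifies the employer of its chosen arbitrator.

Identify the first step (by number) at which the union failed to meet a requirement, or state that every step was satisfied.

Step 1

(1) due by November 8, 2030 + 33 days = December 11, 2030; December 16, 2030 misses that deadline by 5 days.
The procedure was therefore not followed at step 1.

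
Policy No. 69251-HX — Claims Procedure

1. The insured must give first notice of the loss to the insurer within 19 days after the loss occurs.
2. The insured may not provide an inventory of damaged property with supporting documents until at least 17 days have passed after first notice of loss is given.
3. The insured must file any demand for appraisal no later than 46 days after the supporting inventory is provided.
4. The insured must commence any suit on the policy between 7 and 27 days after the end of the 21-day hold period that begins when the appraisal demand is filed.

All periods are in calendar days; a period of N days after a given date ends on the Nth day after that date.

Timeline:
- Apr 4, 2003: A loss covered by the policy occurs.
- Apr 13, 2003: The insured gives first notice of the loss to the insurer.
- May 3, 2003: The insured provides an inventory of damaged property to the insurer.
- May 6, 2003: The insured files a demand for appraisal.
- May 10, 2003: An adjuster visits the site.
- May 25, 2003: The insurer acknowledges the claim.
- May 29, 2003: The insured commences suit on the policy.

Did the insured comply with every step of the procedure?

No

Step 1: 19 days after Apr 4, 2003 (when the loss occurs) is Apr 23, 2003; done Apr 13, 2003 — timely.
Step 2: the earliest permitted date is 17 days after Apr 13, 2003 (when first notice of loss is given), i.e. Apr 30, 2003; done May 3, 2003 — permitted.
Step 3: 46 days after May 3, 2003 (when the supporting inventory is provided) is Jun 18, 2003; done May 6, 2003 — timely.
Step 4: the window is 7–27 days after May 27, 2003 (end of the 21-day hold period, which began when the appraisal demand is filed on May 6, 2003), so Jun 3, 2003 through Jun 23, 2003; May 29, 2003 is 5 days too early.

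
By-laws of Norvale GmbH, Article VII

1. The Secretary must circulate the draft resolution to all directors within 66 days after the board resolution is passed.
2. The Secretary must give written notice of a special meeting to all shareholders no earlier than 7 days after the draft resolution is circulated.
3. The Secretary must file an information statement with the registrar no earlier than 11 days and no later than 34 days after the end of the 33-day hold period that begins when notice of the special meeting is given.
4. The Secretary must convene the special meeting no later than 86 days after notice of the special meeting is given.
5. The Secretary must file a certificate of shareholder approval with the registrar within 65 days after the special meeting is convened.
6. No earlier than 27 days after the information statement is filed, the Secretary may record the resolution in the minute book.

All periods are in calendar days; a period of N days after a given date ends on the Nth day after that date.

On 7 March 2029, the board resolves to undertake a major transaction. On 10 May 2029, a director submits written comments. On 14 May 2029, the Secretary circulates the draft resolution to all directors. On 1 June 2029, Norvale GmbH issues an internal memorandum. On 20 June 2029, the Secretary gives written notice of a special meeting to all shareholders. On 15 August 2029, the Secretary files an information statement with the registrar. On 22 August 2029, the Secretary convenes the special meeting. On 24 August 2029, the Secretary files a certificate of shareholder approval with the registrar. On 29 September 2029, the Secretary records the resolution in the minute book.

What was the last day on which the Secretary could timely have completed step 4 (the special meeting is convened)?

Step 4 runs from 20 June 2029, when notice of the special meeting is given. 86 days after 20 June 2029 is 14 September 2029.

14 September 2029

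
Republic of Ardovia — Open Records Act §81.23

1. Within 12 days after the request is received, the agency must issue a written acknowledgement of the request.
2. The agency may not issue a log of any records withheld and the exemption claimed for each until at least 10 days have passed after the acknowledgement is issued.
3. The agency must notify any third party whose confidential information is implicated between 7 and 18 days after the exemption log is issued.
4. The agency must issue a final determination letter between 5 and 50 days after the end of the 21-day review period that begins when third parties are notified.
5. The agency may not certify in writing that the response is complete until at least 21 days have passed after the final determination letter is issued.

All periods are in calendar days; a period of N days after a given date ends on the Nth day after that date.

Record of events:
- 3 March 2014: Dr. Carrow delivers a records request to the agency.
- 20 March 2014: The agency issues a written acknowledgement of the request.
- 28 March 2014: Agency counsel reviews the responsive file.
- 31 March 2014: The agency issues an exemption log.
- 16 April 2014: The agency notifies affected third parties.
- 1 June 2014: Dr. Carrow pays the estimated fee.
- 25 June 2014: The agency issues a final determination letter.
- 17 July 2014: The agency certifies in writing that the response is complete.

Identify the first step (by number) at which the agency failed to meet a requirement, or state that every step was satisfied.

Step 1: 12 days after 3 March 2014 (when the request is received) is 15 March 2014; done 20 March 2014 — 5 days late.

Step 1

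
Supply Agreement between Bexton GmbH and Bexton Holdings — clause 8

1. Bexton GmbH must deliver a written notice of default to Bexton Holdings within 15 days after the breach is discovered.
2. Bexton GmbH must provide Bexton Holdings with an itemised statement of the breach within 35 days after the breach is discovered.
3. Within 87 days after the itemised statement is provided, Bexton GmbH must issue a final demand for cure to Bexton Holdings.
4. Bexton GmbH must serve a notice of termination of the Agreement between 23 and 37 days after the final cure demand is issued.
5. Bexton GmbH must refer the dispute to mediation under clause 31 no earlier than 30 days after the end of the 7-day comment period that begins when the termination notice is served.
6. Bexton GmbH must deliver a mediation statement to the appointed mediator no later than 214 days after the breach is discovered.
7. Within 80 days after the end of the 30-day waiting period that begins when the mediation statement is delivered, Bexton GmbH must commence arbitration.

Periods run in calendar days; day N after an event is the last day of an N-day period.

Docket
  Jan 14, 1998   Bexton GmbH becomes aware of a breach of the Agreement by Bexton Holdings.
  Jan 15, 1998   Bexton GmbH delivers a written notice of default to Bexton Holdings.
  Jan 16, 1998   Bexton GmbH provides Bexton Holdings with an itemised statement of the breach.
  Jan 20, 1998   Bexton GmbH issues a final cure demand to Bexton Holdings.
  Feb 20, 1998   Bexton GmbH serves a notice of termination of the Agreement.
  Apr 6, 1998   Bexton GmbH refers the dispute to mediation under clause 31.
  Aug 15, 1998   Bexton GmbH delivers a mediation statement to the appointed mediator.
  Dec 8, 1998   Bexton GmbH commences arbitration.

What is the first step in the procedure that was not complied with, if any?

Step 1: 15 days after Jan 14, 1998 (when the breach is discovered) is Jan 29, 1998; done Jan 15, 1998 — timely.
Step 2: 35 days after Jan 14, 1998 (when the breach is discovered) is Feb 18, 1998; Jan 16, 1998 is within that limit.
Step 3: 87 days after Jan 16, 1998 (when the itemised statement is provided) is Apr 13, 1998; done Jan 20, 1998 — timely.
Step 4: the window is 23–37 days after Jan 20, 1998 (when the final cure demand is issued), so Feb 12, 1998 through Feb 26, 1998; Feb 20, 1998 falls inside that range.
Step 5: the earliest permitted date is 30 days after Feb 27, 1998 (end of the 7-day comment period, which began when the termination notice is served on Feb 20, 1998), i.e. Mar 29, 1998; Apr 6, 1998 is on or after that date.
Step 6: 214 days after Jan 14, 1998 (when the breach is discovered) is Aug 16, 1998; Aug 15, 1998 is within that limit.
Step 7: 80 days after Sep 14, 1998 (end of the 30-day waiting period, which began when the mediation statement is delivered on Aug 15, 1998) is Dec 3, 1998; Dec 8, 1998 misses that deadline by 5 days.
The analysis stops there.

Step 7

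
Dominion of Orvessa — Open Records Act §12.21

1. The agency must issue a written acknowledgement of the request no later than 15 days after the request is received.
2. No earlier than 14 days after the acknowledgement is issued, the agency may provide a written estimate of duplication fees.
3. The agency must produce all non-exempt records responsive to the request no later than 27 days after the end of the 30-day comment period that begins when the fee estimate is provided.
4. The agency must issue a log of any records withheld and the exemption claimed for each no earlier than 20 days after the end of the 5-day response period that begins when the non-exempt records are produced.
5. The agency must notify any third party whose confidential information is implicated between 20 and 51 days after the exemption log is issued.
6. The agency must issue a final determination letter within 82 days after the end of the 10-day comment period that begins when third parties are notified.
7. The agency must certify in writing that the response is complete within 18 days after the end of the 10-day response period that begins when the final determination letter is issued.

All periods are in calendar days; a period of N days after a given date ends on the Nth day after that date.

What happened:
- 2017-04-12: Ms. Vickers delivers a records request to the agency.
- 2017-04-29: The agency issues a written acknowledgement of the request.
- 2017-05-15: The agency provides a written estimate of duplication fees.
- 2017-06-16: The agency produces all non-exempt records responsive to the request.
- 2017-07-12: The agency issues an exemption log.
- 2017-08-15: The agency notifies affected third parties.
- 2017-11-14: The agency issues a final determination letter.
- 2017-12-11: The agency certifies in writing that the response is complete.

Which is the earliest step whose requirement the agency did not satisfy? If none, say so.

Step 1: 15 days after 2017-04-12 (when the request is received) is 2017-04-27; 2017-04-29 misses that deadline by 2 days.

Step 1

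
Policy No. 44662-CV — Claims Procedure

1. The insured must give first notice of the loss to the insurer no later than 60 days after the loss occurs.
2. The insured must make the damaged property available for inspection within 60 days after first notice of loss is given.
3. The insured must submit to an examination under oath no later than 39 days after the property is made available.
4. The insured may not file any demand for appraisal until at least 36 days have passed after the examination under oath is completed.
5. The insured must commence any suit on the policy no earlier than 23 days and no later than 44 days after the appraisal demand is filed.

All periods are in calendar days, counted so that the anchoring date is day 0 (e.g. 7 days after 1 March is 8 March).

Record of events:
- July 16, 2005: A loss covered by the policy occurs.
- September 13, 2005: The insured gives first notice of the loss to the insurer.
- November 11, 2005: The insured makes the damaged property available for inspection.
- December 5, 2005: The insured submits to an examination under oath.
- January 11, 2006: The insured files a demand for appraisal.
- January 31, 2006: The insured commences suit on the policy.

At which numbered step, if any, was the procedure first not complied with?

Step 5

Step 1 — counting 60 days from July 16, 2005 (when the loss occurs) gives a deadline of September 14, 2005; September 13, 2005 is within that limit.
Step 2 — counting 60 days from September 13, 2005 (when first notice of loss is given) gives a deadline of November 12, 2005; November 11, 2005 is within that limit.
Step 3 — counting 39 days from November 11, 2005 (when the property is made available) gives a deadline of December 20, 2005; completed December 5, 2005, before the deadline.
Step 4 — must wait 36 days from December 5, 2005 (when the examination under oath is completed), so not before January 10, 2006; done January 11, 2006 — permitted.
Step 5 — 23 and 44 days from January 11, 2006 (when the appraisal demand is filed) are February 3, 2006 and February 24, 2006 respectively; done January 31, 2006 — 3 days before the window opened.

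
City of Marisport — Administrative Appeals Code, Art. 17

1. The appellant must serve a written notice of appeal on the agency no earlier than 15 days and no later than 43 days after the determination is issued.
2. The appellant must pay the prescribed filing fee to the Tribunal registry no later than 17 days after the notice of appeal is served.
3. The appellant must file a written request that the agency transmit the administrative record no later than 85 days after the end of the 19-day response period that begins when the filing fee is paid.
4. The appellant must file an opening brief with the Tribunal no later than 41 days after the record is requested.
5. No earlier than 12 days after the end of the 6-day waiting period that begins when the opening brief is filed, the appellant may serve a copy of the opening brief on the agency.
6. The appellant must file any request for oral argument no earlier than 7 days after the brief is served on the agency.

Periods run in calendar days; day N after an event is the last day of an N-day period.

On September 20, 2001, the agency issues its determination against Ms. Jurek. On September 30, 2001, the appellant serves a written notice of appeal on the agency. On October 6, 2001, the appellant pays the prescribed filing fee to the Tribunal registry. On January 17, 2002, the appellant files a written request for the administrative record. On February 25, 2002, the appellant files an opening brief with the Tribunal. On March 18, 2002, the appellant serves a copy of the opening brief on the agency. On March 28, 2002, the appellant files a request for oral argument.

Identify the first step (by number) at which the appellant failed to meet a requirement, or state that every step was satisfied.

Step 1: the window is 15–43 days after September 20, 2001 (when the determination is issued), so October 5, 2001 through November 2, 2001; done September 30, 2001 — 5 days before the window opened.

Step 1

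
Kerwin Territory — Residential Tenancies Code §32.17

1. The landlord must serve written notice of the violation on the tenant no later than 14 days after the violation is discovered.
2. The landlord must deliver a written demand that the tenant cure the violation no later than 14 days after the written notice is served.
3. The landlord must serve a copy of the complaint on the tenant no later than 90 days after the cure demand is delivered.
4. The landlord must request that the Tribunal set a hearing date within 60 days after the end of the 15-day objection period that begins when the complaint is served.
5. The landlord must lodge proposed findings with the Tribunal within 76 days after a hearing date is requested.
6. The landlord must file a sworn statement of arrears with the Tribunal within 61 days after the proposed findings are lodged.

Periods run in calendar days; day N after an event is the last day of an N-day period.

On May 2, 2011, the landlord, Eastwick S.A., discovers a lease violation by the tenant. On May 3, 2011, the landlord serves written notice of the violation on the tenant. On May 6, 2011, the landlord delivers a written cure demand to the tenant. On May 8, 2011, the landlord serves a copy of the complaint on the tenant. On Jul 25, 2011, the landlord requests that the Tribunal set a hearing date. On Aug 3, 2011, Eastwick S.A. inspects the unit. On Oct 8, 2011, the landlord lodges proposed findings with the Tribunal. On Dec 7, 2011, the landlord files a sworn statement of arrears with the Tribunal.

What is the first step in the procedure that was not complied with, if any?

Step 1 — counting 14 days from May 2, 2011 (when the violation is discovered) gives a deadline of May 16, 2011; May 3, 2011 is within that limit.
Step 2 — counting 14 days from May 3, 2011 (when the written notice is served) gives a deadline of May 17, 2011; May 6, 2011 is within that limit.
Step 3 — counting 90 days from May 6, 2011 (when the cure demand is delivered) gives a deadline of Aug 4, 2011; May 8, 2011 is within that limit.
Step 4 — counting 60 days from May 23, 2011 (end of the 15-day objection period, which began when the complaint is served on May 8, 2011) gives a deadline of Jul 22, 2011; done Jul 25, 2011 — 3 days late.
Later steps need not be reached.

Step 4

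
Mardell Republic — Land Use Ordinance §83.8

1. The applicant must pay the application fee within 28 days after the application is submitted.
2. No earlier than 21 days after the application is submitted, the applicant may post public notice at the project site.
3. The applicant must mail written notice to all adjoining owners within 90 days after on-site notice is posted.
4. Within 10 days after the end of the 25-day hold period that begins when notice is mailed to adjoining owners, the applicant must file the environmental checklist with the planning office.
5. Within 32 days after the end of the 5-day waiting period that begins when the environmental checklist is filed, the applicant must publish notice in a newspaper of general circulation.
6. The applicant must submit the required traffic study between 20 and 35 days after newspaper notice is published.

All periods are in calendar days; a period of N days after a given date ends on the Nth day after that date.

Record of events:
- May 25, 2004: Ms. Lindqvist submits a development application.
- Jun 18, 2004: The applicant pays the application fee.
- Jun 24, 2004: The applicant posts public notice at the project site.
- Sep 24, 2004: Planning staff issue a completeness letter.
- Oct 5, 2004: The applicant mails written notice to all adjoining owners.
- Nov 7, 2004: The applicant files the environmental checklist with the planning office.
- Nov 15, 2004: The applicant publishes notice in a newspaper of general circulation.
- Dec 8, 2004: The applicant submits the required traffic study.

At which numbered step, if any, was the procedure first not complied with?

Step 1 — counting 28 days from May 25, 2004 (when the application is submitted) gives a deadline of Jun 22, 2004; done Jun 18, 2004 — timely.
Step 2 — must wait 21 days from May 25, 2004 (when the application is submitted), so not before Jun 15, 2004; Jun 24, 2004 is on or after that date.
Step 3 — counting 90 days from Jun 24, 2004 (when on-site notice is posted) gives a deadline of Sep 22, 2004; done Oct 5, 2004 — 13 days late.

Step 3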